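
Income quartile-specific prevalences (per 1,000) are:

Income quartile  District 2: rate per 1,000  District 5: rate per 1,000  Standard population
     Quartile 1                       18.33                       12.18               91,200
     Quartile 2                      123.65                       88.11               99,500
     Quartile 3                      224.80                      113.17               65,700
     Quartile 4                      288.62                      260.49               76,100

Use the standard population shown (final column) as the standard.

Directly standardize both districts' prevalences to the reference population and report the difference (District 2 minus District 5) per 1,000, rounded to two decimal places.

40.82

Standard total = 332,500; weights = 0.2743, 0.2992, 0.1976, 0.2289.
District 2: 0.2743×18.33 + 0.2992×123.65 + 0.1976×224.80 + 0.2289×288.62 = 152.5059 per 1,000.
District 5: 0.2743×12.18 + 0.2992×88.11 + 0.1976×113.17 + 0.2289×260.49 = 111.6882 per 1,000.
Difference = 152.5059 − 111.6882 = 40.8177.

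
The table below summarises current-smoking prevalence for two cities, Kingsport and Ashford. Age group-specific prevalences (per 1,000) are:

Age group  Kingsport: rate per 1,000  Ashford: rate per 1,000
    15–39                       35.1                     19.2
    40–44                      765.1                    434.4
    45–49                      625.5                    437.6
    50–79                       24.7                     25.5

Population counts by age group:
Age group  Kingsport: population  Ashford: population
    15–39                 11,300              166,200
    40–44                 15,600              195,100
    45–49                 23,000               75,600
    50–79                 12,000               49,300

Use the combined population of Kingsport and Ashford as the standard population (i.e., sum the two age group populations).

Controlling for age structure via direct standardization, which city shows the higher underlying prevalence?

Combined standard total = 548,100; weights = 0.3238, 0.3844, 0.1799, 0.1118.
Kingsport: 0.3238×35.1 + 0.3844×765.1 + 0.1799×625.5 + 0.1118×24.7 = 420.7722 per 1,000.
Ashford: 0.3238×19.2 + 0.3844×434.4 + 0.1799×437.6 + 0.1118×25.5 = 254.7831 per 1,000.

Kingsport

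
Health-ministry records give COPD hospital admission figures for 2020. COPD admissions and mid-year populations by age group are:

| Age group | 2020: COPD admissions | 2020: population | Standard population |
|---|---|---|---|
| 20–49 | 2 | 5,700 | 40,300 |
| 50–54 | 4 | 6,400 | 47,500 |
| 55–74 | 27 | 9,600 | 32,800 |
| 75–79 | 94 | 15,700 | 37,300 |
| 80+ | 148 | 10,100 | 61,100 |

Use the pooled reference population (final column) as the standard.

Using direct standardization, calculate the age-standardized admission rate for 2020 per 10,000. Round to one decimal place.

57.3

Age-specific rates per 10,000 for 2020: 3.51, 6.25, 28.12, 59.87, 146.53.
Standard total = 219,000; weights = 0.1840, 0.2169, 0.1498, 0.1703, 0.2790.
Standardized rate: 0.1840×3.51 + 0.2169×6.25 + 0.1498×28.12 + 0.1703×59.87 + 0.2790×146.53 = 57.2936 per 10,000.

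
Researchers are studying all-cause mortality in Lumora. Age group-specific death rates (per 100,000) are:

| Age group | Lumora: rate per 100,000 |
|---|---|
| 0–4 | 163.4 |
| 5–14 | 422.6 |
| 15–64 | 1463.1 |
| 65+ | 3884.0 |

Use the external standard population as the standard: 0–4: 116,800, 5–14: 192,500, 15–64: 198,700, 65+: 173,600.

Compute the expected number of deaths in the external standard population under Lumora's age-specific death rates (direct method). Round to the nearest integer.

Expected deaths = Σ (standard pop × age-specific rate ÷ 100,000)
= 116,800×163.4/100,000 + 192,500×422.6/100,000 + 198,700×1463.1/100,000 + 173,600×3884.0/100,000
= 190.85 + 813.50 + 2907.18 + 6742.62 = 10654.16.

10654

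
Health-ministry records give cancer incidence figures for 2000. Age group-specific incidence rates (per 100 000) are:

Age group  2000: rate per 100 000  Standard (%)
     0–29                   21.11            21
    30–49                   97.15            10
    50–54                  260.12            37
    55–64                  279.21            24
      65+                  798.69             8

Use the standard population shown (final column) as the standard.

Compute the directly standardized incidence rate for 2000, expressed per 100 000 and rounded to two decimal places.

Standard weights: 0.21, 0.10, 0.37, 0.24, 0.08.
Standardized rate: 0.2100×21.11 + 0.1000×97.15 + 0.3700×260.12 + 0.2400×279.21 + 0.0800×798.69 = 241.2981 per 100 000.

241.30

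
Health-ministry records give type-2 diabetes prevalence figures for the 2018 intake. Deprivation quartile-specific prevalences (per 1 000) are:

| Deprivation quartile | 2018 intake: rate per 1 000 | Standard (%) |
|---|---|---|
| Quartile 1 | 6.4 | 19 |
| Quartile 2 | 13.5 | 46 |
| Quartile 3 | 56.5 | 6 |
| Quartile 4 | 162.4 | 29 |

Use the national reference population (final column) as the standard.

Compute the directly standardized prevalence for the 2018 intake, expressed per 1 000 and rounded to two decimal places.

57.91

Standard weights: 0.19, 0.46, 0.06, 0.29.
Standardized rate: 0.1900×6.4 + 0.4600×13.5 + 0.0600×56.5 + 0.2900×162.4 = 57.9120 per 1 000.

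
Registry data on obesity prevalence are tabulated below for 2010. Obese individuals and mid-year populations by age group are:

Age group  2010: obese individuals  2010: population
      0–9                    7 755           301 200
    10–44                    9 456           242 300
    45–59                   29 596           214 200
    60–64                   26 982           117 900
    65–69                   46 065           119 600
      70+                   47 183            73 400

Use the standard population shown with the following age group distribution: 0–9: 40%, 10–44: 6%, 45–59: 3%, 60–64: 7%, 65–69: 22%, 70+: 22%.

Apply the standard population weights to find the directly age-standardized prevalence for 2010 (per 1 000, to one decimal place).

259.0

Age-specific rates per 1 000 for 2010: 25.747, 39.026, 138.170, 228.855, 385.159, 642.820.
Standard weights: 0.40, 0.06, 0.03, 0.07, 0.22, 0.22.
Standardized rate: 0.4000×25.747 + 0.0600×39.026 + 0.0300×138.170 + 0.0700×228.855 + 0.2200×385.159 + 0.2200×642.820 = 258.9607 per 1 000.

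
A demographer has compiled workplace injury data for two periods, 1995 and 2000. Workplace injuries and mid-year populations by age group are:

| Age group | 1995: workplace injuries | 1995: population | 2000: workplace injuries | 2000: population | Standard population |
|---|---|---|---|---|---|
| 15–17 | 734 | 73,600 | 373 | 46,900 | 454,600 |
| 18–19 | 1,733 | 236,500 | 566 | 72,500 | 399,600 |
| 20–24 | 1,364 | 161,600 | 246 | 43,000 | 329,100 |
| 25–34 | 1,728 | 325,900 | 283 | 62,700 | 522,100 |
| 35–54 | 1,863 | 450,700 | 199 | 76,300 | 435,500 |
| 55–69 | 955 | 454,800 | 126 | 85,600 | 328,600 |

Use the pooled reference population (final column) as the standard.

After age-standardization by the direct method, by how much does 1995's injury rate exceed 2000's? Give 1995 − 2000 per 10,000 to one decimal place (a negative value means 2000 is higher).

Age-specific rates per 10,000 for 1995: 99.73, 73.28, 84.41, 53.02, 41.34, 21.00.
For 2000: 79.53, 78.07, 57.21, 45.14, 26.08, 14.72.
Standard total = 2,469,500; weights = 0.1841, 0.1618, 0.1333, 0.2114, 0.1764, 0.1331.
1995: 0.1841×99.73 + 0.1618×73.28 + 0.1333×84.41 + 0.2114×53.02 + 0.1764×41.34 + 0.1331×21.00 = 62.7579 per 10,000.
2000: 0.1841×79.53 + 0.1618×78.07 + 0.1333×57.21 + 0.2114×45.14 + 0.1764×26.08 + 0.1331×14.72 = 50.9979 per 10,000.
Difference = 62.7579 − 50.9979 = 11.7600.

11.8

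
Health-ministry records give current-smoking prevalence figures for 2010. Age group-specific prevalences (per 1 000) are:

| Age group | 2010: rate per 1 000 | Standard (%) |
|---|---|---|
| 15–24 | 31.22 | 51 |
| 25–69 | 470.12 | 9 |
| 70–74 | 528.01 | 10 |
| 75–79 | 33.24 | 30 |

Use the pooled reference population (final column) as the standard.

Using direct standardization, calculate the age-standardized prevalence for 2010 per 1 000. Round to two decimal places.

Standard weights: 0.51, 0.09, 0.10, 0.30.
Standardized rate: 0.5100×31.22 + 0.0900×470.12 + 0.1000×528.01 + 0.3000×33.24 = 121.0060 per 1 000.

121.01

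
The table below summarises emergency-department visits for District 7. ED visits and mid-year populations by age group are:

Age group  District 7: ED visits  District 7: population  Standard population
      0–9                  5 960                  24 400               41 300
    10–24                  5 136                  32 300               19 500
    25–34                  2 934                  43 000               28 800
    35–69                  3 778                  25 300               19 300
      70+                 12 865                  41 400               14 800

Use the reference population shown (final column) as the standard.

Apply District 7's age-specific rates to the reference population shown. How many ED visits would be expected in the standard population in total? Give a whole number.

Age-specific rates per 1 000 for District 7: 244.262, 159.009, 68.233, 149.328, 310.749.
Expected ED visits = Σ (standard pop × age-specific rate ÷ 1 000)
= 41 300×244.262/1 000 + 19 500×159.009/1 000 + 28 800×68.233/1 000 + 19 300×149.328/1 000 + 14 800×310.749/1 000
= 10088.03 + 3100.68 + 1965.10 + 2882.03 + 4599.08 = 22634.93.

22635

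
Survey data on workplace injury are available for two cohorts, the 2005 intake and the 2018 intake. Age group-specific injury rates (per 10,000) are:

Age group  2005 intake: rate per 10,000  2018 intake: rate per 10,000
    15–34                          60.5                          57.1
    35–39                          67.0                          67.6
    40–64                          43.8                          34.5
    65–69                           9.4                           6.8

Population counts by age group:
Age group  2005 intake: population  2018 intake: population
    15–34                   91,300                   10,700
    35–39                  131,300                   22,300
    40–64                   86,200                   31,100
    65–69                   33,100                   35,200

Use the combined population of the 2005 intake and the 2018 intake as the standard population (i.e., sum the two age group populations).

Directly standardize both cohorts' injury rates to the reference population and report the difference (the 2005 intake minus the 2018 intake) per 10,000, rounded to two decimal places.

Combined standard total = 441,200; weights = 0.2312, 0.3481, 0.2659, 0.1548.
The 2005 intake: 0.2312×60.5 + 0.3481×67.0 + 0.2659×43.8 + 0.1548×9.4 = 50.4124 per 10,000.
The 2018 intake: 0.2312×57.1 + 0.3481×67.6 + 0.2659×34.5 + 0.1548×6.8 = 46.9602 per 10,000.
Difference = 50.4124 − 46.9602 = 3.4522.

3.45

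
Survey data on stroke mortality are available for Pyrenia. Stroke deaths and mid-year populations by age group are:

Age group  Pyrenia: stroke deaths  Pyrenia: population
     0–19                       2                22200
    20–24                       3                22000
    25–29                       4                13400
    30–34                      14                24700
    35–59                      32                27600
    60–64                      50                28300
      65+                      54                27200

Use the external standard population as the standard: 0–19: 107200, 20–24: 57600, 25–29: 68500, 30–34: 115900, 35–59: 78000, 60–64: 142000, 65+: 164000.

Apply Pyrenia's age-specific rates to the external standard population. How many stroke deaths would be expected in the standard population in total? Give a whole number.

Age-specific rates per 100000 for Pyrenia: 9.01, 13.64, 29.85, 56.68, 115.94, 176.68, 198.53.
Expected stroke deaths = Σ (standard pop × age-specific rate ÷ 100000)
= 107200×9.01/100000 + 57600×13.64/100000 + 68500×29.85/100000 + 115900×56.68/100000 + 78000×115.94/100000 + 142000×176.68/100000 + 164000×198.53/100000
= 9.66 + 7.85 + 20.45 + 65.69 + 90.43 + 250.88 + 325.59 = 770.56.

771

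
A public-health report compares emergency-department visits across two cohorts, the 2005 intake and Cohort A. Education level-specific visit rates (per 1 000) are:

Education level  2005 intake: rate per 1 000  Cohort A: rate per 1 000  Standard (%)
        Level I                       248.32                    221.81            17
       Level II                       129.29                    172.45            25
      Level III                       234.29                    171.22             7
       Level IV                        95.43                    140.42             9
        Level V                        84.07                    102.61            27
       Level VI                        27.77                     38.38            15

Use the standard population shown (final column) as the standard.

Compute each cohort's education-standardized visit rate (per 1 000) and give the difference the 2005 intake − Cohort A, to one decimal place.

-12.5

Standard weights: 0.17, 0.25, 0.07, 0.09, 0.27, 0.15.
The 2005 intake: 0.1700×248.32 + 0.2500×129.29 + 0.0700×234.29 + 0.0900×95.43 + 0.2700×84.07 + 0.1500×27.77 = 126.3903 per 1 000.
Cohort A: 0.1700×221.81 + 0.2500×172.45 + 0.0700×171.22 + 0.0900×140.42 + 0.2700×102.61 + 0.1500×38.38 = 138.9051 per 1 000.
Difference = 126.3903 − 138.9051 = -12.5148.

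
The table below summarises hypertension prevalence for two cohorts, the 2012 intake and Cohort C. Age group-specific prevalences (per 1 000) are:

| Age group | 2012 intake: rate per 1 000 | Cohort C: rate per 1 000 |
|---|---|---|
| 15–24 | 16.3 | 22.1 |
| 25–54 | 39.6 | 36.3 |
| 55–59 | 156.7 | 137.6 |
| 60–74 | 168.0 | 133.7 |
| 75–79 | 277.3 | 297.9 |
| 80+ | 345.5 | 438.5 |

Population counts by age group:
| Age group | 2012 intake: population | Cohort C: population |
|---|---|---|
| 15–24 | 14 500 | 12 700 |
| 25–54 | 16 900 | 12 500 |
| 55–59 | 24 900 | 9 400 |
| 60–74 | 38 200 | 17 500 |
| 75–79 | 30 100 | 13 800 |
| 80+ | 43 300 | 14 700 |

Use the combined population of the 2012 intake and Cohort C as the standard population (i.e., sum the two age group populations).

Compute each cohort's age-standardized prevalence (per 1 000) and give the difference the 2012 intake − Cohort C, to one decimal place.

-15.3

Combined standard total = 248 500; weights = 0.1095, 0.1183, 0.1380, 0.2241, 0.1767, 0.2334.
The 2012 intake: 0.1095×16.3 + 0.1183×39.6 + 0.1380×156.7 + 0.2241×168.0 + 0.1767×277.3 + 0.2334×345.5 = 195.3822 per 1 000.
Cohort C: 0.1095×22.1 + 0.1183×36.3 + 0.1380×137.6 + 0.2241×133.7 + 0.1767×297.9 + 0.2334×438.5 = 210.6476 per 1 000.
Difference = 195.3822 − 210.6476 = -15.2654.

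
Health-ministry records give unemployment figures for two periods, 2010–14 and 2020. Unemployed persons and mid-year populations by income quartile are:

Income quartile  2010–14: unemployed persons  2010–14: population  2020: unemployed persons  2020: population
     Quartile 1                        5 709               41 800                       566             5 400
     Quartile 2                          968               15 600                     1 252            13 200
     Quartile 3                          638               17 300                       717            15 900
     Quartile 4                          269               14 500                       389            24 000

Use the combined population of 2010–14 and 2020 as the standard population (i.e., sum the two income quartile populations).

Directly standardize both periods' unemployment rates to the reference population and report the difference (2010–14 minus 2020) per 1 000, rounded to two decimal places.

Income-specific rates per 1 000 for 2010–14: 136.579, 62.051, 36.879, 18.552.
For 2020: 104.815, 94.848, 45.094, 16.208.
Combined standard total = 147 700; weights = 0.3196, 0.1950, 0.2248, 0.2607.
2010–14: 0.3196×136.579 + 0.1950×62.051 + 0.2248×36.879 + 0.2607×18.552 = 68.8708 per 1 000.
2020: 0.3196×104.815 + 0.1950×94.848 + 0.2248×45.094 + 0.2607×16.208 = 66.3510 per 1 000.
Difference = 68.8708 − 66.3510 = 2.5197.

2.52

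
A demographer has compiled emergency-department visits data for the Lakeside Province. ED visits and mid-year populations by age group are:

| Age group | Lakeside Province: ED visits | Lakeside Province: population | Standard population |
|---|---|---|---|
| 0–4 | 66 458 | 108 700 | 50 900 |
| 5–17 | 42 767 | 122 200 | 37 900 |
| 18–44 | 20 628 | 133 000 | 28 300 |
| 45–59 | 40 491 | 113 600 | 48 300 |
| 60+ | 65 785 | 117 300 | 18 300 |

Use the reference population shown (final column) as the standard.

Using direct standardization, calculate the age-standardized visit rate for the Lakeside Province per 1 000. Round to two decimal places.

415.09

Age-specific rates per 1 000 for the Lakeside Province: 611.389, 349.975, 155.098, 356.435, 560.827.
Standard total = 183 700; weights = 0.2771, 0.2063, 0.1541, 0.2629, 0.0996.
Standardized rate: 0.2771×611.389 + 0.2063×349.975 + 0.1541×155.098 + 0.2629×356.435 + 0.0996×560.827 = 415.0897 per 1 000.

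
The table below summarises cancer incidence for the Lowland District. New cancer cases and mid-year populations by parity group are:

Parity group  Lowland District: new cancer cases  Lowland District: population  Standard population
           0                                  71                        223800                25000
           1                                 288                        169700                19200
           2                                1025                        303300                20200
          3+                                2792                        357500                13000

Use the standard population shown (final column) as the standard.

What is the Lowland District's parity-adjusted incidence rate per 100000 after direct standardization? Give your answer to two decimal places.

Parity-specific rates per 100000 for the Lowland District: 31.72, 169.71, 337.95, 780.98.
Standard total = 77400; weights = 0.3230, 0.2481, 0.2610, 0.1680.
Standardized rate: 0.3230×31.72 + 0.2481×169.71 + 0.2610×337.95 + 0.1680×780.98 = 271.7168 per 100000.

271.72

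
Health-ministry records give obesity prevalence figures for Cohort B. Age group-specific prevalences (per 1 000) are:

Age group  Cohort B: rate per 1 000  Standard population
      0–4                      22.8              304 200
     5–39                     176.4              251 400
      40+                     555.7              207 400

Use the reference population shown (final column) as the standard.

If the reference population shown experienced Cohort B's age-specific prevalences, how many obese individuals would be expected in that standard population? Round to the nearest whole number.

166535

Expected obese individuals = Σ (standard pop × age-specific rate ÷ 1 000)
= 304 200×22.8/1 000 + 251 400×176.4/1 000 + 207 400×555.7/1 000
= 6935.76 + 44346.96 + 115252.18 = 166534.90.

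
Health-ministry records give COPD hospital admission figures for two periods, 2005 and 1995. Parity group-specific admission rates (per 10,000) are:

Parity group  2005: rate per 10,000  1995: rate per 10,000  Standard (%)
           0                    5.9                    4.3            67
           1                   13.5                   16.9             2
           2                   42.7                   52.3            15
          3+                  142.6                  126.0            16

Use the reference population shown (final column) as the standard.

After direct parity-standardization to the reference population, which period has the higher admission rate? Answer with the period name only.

2005

Standard weights: 0.67, 0.02, 0.15, 0.16.
2005: 0.6700×5.9 + 0.0200×13.5 + 0.1500×42.7 + 0.1600×142.6 = 33.4440 per 10,000.
1995: 0.6700×4.3 + 0.0200×16.9 + 0.1500×52.3 + 0.1600×126.0 = 31.2240 per 10,000.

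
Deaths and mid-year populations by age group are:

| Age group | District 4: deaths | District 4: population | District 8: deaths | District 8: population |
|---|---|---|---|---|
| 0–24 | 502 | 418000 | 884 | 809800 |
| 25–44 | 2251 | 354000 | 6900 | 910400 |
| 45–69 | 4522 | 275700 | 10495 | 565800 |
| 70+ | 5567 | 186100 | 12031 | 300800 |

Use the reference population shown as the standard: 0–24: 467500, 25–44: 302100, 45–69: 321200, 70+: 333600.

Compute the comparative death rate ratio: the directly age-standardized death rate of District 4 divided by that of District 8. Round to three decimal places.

Age-specific rates per 1000 for District 4: 1.201, 6.359, 16.402, 29.914.
For District 8: 1.092, 7.579, 18.549, 39.997.
Standard total = 1424400; weights = 0.3282, 0.2121, 0.2255, 0.2342.
District 4: 0.3282×1.201 + 0.2121×6.359 + 0.2255×16.402 + 0.2342×29.914 = 12.4474 per 1000.
District 8: 0.3282×1.092 + 0.2121×7.579 + 0.2255×18.549 + 0.2342×39.997 = 15.5159 per 1000.
Ratio = 12.4474 ÷ 15.5159 = 0.80224.

0.802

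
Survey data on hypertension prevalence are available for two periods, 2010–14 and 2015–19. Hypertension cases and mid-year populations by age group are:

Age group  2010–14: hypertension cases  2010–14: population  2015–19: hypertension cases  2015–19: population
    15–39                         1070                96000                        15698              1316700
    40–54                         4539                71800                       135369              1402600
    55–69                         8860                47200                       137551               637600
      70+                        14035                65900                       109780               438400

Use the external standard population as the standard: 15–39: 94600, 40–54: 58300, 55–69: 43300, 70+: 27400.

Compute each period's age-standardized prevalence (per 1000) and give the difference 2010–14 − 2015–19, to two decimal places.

Age-specific rates per 1000 for 2010–14: 11.146, 63.217, 187.712, 212.974.
For 2015–19: 11.922, 96.513, 215.732, 250.411.
Standard total = 223600; weights = 0.4231, 0.2607, 0.1936, 0.1225.
2010–14: 0.4231×11.146 + 0.2607×63.217 + 0.1936×187.712 + 0.1225×212.974 = 83.6466 per 1000.
2015–19: 0.4231×11.922 + 0.2607×96.513 + 0.1936×215.732 + 0.1225×250.411 = 102.6700 per 1000.
Difference = 83.6466 − 102.6700 = -19.0234.

-19.02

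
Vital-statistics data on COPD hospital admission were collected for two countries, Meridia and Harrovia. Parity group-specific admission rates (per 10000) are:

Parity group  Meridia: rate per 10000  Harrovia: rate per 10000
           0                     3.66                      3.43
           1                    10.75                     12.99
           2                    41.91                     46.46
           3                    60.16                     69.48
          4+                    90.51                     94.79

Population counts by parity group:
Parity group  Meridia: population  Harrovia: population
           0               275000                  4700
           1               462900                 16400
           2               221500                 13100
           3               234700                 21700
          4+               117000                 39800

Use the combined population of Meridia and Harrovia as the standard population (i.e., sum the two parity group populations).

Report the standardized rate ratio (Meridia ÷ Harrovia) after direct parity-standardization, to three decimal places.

0.899

Combined standard total = 1406800; weights = 0.1988, 0.3407, 0.1668, 0.1823, 0.1115.
Meridia: 0.1988×3.66 + 0.3407×10.75 + 0.1668×41.91 + 0.1823×60.16 + 0.1115×90.51 = 32.4319 per 10000.
Harrovia: 0.1988×3.43 + 0.3407×12.99 + 0.1668×46.46 + 0.1823×69.48 + 0.1115×94.79 = 36.0838 per 10000.
Ratio = 32.4319 ÷ 36.0838 = 0.89879.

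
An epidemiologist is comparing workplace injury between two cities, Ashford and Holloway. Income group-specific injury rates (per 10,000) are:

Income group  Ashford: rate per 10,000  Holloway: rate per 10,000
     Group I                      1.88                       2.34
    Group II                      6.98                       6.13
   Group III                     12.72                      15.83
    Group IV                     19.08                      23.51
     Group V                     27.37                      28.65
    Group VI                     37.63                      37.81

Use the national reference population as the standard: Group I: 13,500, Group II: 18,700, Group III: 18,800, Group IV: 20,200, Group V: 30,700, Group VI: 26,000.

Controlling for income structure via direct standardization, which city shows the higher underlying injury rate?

Holloway

Standard total = 127,900; weights = 0.1056, 0.1462, 0.1470, 0.1579, 0.2400, 0.2033.
Ashford: 0.1056×1.88 + 0.1462×6.98 + 0.1470×12.72 + 0.1579×19.08 + 0.2400×27.37 + 0.2033×37.63 = 20.3213 per 10,000.
Holloway: 0.1056×2.34 + 0.1462×6.13 + 0.1470×15.83 + 0.1579×23.51 + 0.2400×28.65 + 0.2033×37.81 = 21.7462 per 10,000.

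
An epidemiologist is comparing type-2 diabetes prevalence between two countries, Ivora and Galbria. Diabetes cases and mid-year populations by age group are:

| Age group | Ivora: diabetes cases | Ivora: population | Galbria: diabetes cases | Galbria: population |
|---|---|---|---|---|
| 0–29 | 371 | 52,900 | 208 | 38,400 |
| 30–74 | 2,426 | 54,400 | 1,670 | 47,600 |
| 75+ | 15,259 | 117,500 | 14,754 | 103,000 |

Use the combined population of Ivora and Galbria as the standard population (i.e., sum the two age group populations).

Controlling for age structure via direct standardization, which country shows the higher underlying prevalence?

Galbria

Age-specific rates per 1,000 for Ivora: 7.013, 44.596, 129.864.
For Galbria: 5.417, 35.084, 143.243.
Combined standard total = 413,800; weights = 0.2206, 0.2465, 0.5329.
Ivora: 0.2206×7.013 + 0.2465×44.596 + 0.5329×129.864 = 81.7400 per 1,000.
Galbria: 0.2206×5.417 + 0.2465×35.084 + 0.5329×143.243 = 86.1724 per 1,000.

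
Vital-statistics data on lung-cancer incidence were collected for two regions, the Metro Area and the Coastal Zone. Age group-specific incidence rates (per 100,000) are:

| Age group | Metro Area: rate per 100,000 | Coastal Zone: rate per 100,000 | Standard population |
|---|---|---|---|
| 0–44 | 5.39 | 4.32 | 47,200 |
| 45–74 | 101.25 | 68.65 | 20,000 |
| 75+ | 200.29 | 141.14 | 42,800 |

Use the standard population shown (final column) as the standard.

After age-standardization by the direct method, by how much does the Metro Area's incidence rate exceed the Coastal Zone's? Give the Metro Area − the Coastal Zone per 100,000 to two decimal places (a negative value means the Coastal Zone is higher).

29.40

Standard total = 110,000; weights = 0.4291, 0.1818, 0.3891.
The Metro Area: 0.4291×5.39 + 0.1818×101.25 + 0.3891×200.29 = 98.6529 per 100,000.
The Coastal Zone: 0.4291×4.32 + 0.1818×68.65 + 0.3891×141.14 = 69.2518 per 100,000.
Difference = 98.6529 − 69.2518 = 29.4011.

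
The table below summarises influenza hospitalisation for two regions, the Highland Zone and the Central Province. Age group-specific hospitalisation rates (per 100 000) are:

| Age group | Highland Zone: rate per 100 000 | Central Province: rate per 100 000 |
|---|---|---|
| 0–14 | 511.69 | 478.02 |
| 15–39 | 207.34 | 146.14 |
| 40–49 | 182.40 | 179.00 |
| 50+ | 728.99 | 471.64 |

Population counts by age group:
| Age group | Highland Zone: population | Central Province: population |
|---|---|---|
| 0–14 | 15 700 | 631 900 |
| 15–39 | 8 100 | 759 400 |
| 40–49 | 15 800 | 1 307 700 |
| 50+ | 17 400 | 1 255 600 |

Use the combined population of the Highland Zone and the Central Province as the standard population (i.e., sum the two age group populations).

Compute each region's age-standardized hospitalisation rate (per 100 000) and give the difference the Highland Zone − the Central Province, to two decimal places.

Combined standard total = 4 011 600; weights = 0.1614, 0.1913, 0.3299, 0.3173.
The Highland Zone: 0.1614×511.69 + 0.1913×207.34 + 0.3299×182.40 + 0.3173×728.99 = 413.7787 per 100 000.
The Central Province: 0.1614×478.02 + 0.1913×146.14 + 0.3299×179.00 + 0.3173×471.64 = 313.8479 per 100 000.
Difference = 413.7787 − 313.8479 = 99.9307.

99.93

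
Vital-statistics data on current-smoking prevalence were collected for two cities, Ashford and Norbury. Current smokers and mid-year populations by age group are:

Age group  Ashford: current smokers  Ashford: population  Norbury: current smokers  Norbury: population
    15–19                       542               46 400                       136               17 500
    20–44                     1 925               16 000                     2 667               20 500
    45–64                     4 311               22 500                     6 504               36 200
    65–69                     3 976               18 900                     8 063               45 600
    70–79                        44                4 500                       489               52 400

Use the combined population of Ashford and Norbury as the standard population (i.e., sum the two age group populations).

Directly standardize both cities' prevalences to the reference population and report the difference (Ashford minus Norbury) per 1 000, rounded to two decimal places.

Age-specific rates per 1 000 for Ashford: 11.681, 120.312, 191.600, 210.370, 9.778.
For Norbury: 7.771, 130.098, 179.669, 176.820, 9.332.
Combined standard total = 280 500; weights = 0.2278, 0.1301, 0.2093, 0.2299, 0.2029.
Ashford: 0.2278×11.681 + 0.1301×120.312 + 0.2093×191.600 + 0.2299×210.370 + 0.2029×9.778 = 108.7700 per 1 000.
Norbury: 0.2278×7.771 + 0.1301×130.098 + 0.2093×179.669 + 0.2299×176.820 + 0.2029×9.332 = 98.8506 per 1 000.
Difference = 108.7700 − 98.8506 = 9.9194.

9.92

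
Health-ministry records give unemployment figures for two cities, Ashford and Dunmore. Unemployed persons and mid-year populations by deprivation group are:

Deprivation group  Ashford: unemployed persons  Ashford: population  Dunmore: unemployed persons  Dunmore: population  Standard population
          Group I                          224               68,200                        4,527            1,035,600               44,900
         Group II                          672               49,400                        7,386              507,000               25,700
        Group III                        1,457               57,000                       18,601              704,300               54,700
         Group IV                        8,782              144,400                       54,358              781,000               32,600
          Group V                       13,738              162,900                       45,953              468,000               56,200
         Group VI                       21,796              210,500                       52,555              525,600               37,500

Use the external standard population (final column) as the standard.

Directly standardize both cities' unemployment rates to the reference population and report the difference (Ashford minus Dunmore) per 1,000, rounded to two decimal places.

-4.18

Deprivation-specific rates per 1,000 for Ashford: 3.284, 13.603, 25.561, 60.817, 84.334, 103.544.
For Dunmore: 4.371, 14.568, 26.411, 69.601, 98.190, 99.990.
Standard total = 251,600; weights = 0.1785, 0.1021, 0.2174, 0.1296, 0.2234, 0.1490.
Ashford: 0.1785×3.284 + 0.1021×13.603 + 0.2174×25.561 + 0.1296×60.817 + 0.2234×84.334 + 0.1490×103.544 = 49.6836 per 1,000.
Dunmore: 0.1785×4.371 + 0.1021×14.568 + 0.2174×26.411 + 0.1296×69.601 + 0.2234×98.190 + 0.1490×99.990 = 53.8642 per 1,000.
Difference = 49.6836 − 53.8642 = -4.1807.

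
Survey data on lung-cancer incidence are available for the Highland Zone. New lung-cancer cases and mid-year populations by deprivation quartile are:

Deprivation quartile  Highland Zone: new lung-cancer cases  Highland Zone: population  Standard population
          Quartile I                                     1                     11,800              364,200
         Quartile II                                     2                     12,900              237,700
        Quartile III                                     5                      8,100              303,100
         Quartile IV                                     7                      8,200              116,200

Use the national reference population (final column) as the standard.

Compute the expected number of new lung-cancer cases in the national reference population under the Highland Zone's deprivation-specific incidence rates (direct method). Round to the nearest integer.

354

Deprivation-specific rates per 100,000 for the Highland Zone: 8.47, 15.50, 61.73, 85.37.
Expected new lung-cancer cases = Σ (standard pop × deprivation-specific rate ÷ 100,000)
= 364,200×8.47/100,000 + 237,700×15.50/100,000 + 303,100×61.73/100,000 + 116,200×85.37/100,000
= 30.86 + 36.85 + 187.10 + 99.20 = 354.01.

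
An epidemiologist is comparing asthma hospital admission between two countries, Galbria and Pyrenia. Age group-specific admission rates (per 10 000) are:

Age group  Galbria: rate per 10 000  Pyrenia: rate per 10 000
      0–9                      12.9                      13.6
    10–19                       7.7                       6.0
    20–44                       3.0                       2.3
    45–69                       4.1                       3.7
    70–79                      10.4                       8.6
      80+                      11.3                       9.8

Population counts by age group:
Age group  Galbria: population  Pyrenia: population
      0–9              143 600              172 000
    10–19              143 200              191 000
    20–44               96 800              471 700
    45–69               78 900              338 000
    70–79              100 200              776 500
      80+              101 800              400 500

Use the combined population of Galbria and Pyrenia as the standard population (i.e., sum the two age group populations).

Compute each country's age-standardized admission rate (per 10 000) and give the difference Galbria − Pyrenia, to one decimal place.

1.1

Combined standard total = 3 014 200; weights = 0.1047, 0.1109, 0.1886, 0.1383, 0.2909, 0.1666.
Galbria: 0.1047×12.9 + 0.1109×7.7 + 0.1886×3.0 + 0.1383×4.1 + 0.2909×10.4 + 0.1666×11.3 = 8.2453 per 10 000.
Pyrenia: 0.1047×13.6 + 0.1109×6.0 + 0.1886×2.3 + 0.1383×3.7 + 0.2909×8.6 + 0.1666×9.8 = 7.1693 per 10 000.
Difference = 8.2453 − 7.1693 = 1.0761.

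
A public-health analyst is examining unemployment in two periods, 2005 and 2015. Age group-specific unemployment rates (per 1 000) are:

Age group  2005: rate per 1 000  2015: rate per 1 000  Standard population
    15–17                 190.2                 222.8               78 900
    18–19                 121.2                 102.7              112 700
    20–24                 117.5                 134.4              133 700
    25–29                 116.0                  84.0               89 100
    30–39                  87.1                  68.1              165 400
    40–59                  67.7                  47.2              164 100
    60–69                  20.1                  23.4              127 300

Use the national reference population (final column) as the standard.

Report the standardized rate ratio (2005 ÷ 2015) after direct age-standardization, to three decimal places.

1.081

Standard total = 871 200; weights = 0.0906, 0.1294, 0.1535, 0.1023, 0.1899, 0.1884, 0.1461.
2005: 0.0906×190.2 + 0.1294×121.2 + 0.1535×117.5 + 0.1023×116.0 + 0.1899×87.1 + 0.1884×67.7 + 0.1461×20.1 = 95.0253 per 1 000.
2015: 0.0906×222.8 + 0.1294×102.7 + 0.1535×134.4 + 0.1023×84.0 + 0.1899×68.1 + 0.1884×47.2 + 0.1461×23.4 = 87.9189 per 1 000.
Ratio = 95.0253 ÷ 87.9189 = 1.08083.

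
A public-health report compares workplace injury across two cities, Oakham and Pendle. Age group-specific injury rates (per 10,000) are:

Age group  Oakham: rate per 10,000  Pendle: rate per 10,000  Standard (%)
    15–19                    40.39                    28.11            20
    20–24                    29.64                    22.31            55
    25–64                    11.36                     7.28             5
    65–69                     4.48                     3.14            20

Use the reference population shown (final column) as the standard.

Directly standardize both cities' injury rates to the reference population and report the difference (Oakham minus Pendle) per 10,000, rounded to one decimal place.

Standard weights: 0.20, 0.55, 0.05, 0.20.
Oakham: 0.2000×40.39 + 0.5500×29.64 + 0.0500×11.36 + 0.2000×4.48 = 25.8440 per 10,000.
Pendle: 0.2000×28.11 + 0.5500×22.31 + 0.0500×7.28 + 0.2000×3.14 = 18.8845 per 10,000.
Difference = 25.8440 − 18.8845 = 6.9595.

7.0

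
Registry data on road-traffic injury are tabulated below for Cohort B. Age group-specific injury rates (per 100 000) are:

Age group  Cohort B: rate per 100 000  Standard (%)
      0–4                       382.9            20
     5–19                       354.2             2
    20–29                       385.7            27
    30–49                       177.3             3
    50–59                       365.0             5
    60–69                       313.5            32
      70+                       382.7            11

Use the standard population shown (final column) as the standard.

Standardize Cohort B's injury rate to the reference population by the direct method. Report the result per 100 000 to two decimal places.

Standard weights: 0.20, 0.02, 0.27, 0.03, 0.05, 0.32, 0.11.
Standardized rate: 0.2000×382.9 + 0.0200×354.2 + 0.2700×385.7 + 0.0300×177.3 + 0.0500×365.0 + 0.3200×313.5 + 0.1100×382.7 = 353.7890 per 100 000.

353.79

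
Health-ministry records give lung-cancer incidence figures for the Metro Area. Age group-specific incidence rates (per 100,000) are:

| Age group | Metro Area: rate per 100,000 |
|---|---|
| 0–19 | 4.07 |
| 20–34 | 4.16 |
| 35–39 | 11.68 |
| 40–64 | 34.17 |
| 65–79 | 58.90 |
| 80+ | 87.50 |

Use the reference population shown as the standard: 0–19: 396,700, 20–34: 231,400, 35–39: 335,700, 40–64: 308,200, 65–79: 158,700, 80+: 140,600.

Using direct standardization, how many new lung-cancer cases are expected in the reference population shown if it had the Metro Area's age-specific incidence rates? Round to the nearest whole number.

387

Expected new lung-cancer cases = Σ (standard pop × age-specific rate ÷ 100,000)
= 396,700×4.07/100,000 + 231,400×4.16/100,000 + 335,700×11.68/100,000 + 308,200×34.17/100,000 + 158,700×58.90/100,000 + 140,600×87.50/100,000
= 16.15 + 9.63 + 39.21 + 105.31 + 93.47 + 123.03 = 386.79.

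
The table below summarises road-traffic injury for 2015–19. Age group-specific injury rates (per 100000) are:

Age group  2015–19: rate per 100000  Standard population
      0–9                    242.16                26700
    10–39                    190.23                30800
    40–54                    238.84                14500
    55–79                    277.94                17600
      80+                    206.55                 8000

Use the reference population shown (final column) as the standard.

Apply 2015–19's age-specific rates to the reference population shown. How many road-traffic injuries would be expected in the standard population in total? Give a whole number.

Expected road-traffic injuries = Σ (standard pop × age-specific rate ÷ 100000)
= 26700×242.16/100000 + 30800×190.23/100000 + 14500×238.84/100000 + 17600×277.94/100000 + 8000×206.55/100000
= 64.66 + 58.59 + 34.63 + 48.92 + 16.52 = 223.32.

223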